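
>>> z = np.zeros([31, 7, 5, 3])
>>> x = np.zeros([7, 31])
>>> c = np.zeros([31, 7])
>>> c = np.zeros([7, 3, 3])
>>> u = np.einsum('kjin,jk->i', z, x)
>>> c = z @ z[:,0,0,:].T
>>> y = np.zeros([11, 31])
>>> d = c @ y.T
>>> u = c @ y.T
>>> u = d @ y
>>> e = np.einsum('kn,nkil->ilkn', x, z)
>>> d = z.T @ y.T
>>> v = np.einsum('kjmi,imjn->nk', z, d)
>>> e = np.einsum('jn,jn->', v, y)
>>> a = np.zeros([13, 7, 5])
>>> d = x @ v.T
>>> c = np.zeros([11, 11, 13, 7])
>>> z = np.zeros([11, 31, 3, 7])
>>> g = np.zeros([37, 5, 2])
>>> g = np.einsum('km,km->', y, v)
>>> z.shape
(11, 31, 3, 7)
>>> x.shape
(7, 31)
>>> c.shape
(11, 11, 13, 7)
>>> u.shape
(31, 7, 5, 31)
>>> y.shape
(11, 31)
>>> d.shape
(7, 11)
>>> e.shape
()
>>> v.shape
(11, 31)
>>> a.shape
(13, 7, 5)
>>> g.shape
()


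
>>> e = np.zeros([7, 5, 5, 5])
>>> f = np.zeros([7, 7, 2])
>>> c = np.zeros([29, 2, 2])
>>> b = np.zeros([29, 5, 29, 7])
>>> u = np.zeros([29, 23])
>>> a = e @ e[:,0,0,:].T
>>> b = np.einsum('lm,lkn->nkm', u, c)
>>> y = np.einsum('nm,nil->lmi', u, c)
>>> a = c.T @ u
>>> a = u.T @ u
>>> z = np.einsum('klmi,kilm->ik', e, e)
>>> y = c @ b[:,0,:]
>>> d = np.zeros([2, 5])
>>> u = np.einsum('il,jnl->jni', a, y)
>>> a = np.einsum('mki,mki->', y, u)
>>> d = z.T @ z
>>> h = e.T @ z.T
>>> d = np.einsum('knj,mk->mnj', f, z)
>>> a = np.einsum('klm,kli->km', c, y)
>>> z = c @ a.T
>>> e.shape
(7, 5, 5, 5)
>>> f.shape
(7, 7, 2)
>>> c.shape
(29, 2, 2)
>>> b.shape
(2, 2, 23)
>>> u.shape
(29, 2, 23)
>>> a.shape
(29, 2)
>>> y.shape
(29, 2, 23)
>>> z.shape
(29, 2, 29)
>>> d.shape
(5, 7, 2)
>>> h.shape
(5, 5, 5, 5)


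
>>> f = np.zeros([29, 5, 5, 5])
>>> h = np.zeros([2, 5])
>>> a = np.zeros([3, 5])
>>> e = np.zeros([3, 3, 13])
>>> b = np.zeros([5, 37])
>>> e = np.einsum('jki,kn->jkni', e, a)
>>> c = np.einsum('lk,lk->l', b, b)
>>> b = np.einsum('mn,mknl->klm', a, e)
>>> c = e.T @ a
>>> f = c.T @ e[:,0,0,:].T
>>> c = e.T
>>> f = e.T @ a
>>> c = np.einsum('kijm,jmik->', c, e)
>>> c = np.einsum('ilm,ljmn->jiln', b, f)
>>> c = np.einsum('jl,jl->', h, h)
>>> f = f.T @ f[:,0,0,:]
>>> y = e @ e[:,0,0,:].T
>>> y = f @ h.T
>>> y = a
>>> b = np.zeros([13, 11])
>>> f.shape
(5, 3, 5, 5)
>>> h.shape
(2, 5)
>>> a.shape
(3, 5)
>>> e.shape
(3, 3, 5, 13)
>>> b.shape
(13, 11)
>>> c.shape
()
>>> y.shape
(3, 5)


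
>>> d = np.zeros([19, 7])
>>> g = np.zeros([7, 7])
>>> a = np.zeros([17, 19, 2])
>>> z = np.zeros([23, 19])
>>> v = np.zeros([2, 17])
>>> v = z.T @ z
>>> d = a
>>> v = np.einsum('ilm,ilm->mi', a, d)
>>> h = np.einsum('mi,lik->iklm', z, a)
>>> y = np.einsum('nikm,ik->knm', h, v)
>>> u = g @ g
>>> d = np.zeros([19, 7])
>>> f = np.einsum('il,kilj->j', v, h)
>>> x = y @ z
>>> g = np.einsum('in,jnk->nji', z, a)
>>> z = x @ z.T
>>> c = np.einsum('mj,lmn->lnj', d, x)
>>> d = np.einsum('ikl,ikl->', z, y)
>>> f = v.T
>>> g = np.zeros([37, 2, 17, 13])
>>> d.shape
()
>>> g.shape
(37, 2, 17, 13)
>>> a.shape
(17, 19, 2)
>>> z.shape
(17, 19, 23)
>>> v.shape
(2, 17)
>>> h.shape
(19, 2, 17, 23)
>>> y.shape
(17, 19, 23)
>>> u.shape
(7, 7)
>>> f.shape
(17, 2)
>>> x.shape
(17, 19, 19)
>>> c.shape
(17, 19, 7)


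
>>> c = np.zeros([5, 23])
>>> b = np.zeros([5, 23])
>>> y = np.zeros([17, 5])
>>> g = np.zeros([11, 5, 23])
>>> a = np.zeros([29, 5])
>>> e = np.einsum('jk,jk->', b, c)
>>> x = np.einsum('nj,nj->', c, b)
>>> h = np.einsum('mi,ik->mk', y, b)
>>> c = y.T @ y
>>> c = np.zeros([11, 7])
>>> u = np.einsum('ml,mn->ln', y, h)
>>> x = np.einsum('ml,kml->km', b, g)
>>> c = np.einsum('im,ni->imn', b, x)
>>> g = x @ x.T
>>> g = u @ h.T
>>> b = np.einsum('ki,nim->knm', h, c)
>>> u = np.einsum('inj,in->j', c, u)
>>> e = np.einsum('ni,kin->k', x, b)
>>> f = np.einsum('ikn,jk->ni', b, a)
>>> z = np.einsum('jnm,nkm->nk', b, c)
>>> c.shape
(5, 23, 11)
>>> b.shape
(17, 5, 11)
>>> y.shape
(17, 5)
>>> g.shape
(5, 17)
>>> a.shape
(29, 5)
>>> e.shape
(17,)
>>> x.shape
(11, 5)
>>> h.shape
(17, 23)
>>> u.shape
(11,)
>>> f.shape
(11, 17)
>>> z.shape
(5, 23)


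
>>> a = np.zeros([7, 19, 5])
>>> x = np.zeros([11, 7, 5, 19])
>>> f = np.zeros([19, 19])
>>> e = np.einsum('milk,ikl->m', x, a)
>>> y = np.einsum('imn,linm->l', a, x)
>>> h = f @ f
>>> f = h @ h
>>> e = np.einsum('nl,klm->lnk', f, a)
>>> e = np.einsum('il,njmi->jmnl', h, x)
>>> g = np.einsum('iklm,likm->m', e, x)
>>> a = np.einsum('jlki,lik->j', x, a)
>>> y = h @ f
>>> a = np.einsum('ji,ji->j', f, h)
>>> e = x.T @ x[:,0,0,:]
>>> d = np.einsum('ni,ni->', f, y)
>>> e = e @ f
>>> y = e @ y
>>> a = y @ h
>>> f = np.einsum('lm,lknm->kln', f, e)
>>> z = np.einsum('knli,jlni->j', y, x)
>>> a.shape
(19, 5, 7, 19)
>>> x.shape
(11, 7, 5, 19)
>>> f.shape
(5, 19, 7)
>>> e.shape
(19, 5, 7, 19)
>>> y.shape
(19, 5, 7, 19)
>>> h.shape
(19, 19)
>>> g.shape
(19,)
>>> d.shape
()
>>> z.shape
(11,)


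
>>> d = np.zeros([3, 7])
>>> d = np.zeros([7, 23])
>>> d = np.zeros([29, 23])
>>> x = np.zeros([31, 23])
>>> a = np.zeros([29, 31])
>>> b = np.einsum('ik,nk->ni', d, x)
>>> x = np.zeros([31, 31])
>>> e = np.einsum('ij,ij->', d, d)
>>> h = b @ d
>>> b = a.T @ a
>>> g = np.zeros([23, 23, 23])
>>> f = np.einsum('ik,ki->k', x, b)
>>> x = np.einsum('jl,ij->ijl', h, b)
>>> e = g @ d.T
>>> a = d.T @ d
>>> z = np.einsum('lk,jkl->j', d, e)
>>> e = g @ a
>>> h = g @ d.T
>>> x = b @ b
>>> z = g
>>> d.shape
(29, 23)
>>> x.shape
(31, 31)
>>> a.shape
(23, 23)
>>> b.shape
(31, 31)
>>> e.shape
(23, 23, 23)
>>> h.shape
(23, 23, 29)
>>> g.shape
(23, 23, 23)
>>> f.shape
(31,)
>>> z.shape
(23, 23, 23)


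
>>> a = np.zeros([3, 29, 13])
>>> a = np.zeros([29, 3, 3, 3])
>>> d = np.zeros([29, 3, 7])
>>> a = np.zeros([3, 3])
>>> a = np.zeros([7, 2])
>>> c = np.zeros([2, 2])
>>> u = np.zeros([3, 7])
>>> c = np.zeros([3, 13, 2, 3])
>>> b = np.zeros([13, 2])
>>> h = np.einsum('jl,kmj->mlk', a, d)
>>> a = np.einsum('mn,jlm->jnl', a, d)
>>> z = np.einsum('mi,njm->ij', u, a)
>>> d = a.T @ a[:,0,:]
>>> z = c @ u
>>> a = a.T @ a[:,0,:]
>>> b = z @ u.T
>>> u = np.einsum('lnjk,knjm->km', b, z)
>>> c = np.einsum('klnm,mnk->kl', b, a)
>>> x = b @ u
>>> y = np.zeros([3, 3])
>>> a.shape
(3, 2, 3)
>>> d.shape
(3, 2, 3)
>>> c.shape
(3, 13)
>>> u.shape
(3, 7)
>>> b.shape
(3, 13, 2, 3)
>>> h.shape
(3, 2, 29)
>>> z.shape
(3, 13, 2, 7)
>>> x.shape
(3, 13, 2, 7)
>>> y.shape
(3, 3)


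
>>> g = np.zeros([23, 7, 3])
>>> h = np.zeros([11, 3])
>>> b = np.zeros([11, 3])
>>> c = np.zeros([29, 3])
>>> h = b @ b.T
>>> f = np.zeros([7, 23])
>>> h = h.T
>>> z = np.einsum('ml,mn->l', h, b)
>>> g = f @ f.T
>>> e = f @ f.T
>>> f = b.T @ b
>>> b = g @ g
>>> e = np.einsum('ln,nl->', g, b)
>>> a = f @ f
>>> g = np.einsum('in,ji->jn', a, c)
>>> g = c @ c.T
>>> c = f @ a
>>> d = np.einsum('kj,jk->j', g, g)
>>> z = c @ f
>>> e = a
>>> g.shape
(29, 29)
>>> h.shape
(11, 11)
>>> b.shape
(7, 7)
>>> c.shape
(3, 3)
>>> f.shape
(3, 3)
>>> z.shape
(3, 3)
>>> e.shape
(3, 3)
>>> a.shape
(3, 3)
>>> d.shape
(29,)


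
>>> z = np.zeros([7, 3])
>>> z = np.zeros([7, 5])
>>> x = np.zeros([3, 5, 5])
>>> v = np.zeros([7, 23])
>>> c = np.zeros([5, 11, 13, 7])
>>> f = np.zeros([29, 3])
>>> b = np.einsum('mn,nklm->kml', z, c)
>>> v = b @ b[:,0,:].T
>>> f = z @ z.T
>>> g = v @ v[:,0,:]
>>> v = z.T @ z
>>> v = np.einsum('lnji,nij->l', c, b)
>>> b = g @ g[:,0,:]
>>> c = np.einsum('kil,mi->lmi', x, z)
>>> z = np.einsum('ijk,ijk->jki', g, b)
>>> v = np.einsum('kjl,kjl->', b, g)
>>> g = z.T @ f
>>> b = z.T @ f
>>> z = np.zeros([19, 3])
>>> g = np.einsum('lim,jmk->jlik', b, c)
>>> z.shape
(19, 3)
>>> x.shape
(3, 5, 5)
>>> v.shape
()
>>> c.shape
(5, 7, 5)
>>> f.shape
(7, 7)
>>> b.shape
(11, 11, 7)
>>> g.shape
(5, 11, 11, 5)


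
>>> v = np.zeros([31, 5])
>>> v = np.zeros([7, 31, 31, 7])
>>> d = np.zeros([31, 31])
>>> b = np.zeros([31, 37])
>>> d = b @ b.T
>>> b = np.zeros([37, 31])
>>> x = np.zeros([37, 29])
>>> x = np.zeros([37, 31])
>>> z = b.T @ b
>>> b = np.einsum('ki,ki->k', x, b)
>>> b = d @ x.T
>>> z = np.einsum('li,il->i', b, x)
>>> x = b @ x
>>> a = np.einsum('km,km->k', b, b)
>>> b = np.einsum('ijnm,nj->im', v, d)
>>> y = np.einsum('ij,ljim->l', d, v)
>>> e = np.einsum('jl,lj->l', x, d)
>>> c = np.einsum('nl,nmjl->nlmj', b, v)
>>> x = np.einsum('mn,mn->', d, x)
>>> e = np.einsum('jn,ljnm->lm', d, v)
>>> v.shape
(7, 31, 31, 7)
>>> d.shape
(31, 31)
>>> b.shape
(7, 7)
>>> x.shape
()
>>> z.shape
(37,)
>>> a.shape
(31,)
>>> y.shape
(7,)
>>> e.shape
(7, 7)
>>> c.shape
(7, 7, 31, 31)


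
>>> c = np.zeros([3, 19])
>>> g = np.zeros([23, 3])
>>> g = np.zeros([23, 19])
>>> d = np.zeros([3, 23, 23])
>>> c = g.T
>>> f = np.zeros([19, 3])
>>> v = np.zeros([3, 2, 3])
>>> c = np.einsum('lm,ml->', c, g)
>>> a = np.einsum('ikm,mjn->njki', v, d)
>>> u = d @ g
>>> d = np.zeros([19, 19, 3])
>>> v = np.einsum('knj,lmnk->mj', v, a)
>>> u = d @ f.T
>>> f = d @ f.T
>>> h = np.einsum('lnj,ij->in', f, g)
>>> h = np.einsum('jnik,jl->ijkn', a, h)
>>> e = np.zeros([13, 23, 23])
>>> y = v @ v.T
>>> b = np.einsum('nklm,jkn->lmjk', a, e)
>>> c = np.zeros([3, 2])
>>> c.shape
(3, 2)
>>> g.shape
(23, 19)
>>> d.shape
(19, 19, 3)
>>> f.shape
(19, 19, 19)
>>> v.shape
(23, 3)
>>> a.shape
(23, 23, 2, 3)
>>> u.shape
(19, 19, 19)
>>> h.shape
(2, 23, 3, 23)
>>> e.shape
(13, 23, 23)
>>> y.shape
(23, 23)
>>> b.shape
(2, 3, 13, 23)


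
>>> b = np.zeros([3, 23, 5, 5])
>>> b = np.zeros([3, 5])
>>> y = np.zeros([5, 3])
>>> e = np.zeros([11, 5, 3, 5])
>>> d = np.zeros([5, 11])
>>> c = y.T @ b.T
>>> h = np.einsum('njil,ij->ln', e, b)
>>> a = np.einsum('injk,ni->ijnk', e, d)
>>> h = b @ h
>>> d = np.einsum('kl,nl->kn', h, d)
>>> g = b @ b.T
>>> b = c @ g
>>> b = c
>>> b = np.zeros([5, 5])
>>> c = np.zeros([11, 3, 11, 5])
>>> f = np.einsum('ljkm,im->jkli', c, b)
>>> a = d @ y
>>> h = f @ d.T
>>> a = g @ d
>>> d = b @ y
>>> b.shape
(5, 5)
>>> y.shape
(5, 3)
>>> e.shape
(11, 5, 3, 5)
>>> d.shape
(5, 3)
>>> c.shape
(11, 3, 11, 5)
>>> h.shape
(3, 11, 11, 3)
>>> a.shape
(3, 5)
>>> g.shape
(3, 3)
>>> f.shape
(3, 11, 11, 5)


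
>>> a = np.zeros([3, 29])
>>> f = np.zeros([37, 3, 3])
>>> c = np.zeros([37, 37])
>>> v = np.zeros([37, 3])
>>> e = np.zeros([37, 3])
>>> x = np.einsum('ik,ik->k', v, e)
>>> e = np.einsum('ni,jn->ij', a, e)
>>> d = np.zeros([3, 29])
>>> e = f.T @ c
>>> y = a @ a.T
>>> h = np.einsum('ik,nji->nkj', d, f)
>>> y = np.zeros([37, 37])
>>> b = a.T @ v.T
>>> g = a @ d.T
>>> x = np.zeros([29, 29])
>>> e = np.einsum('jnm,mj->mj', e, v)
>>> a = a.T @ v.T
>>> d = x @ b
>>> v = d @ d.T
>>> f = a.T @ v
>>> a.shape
(29, 37)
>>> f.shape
(37, 29)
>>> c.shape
(37, 37)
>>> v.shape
(29, 29)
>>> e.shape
(37, 3)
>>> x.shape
(29, 29)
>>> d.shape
(29, 37)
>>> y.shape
(37, 37)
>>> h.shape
(37, 29, 3)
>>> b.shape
(29, 37)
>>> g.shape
(3, 3)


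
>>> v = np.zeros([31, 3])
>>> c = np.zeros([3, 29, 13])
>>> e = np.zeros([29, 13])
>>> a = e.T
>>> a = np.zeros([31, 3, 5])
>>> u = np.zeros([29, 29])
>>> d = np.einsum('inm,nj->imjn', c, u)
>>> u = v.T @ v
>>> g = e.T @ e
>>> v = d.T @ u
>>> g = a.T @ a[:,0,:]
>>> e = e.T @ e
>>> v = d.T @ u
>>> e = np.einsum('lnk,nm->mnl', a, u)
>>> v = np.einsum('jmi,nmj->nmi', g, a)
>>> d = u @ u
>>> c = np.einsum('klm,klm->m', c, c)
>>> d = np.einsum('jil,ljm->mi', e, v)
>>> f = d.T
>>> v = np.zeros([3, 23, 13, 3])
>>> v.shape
(3, 23, 13, 3)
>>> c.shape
(13,)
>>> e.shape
(3, 3, 31)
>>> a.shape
(31, 3, 5)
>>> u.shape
(3, 3)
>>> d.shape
(5, 3)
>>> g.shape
(5, 3, 5)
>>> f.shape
(3, 5)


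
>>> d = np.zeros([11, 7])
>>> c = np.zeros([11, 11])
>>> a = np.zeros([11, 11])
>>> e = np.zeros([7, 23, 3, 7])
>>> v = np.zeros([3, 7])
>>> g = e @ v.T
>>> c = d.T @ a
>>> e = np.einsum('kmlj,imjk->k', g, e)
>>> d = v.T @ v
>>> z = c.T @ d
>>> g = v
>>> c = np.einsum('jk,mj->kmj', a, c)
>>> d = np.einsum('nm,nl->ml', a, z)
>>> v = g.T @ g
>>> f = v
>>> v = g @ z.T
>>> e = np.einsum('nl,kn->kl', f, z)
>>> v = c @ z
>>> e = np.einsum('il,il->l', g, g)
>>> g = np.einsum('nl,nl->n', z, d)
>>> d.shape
(11, 7)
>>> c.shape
(11, 7, 11)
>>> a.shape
(11, 11)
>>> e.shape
(7,)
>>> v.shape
(11, 7, 7)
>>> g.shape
(11,)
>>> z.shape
(11, 7)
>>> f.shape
(7, 7)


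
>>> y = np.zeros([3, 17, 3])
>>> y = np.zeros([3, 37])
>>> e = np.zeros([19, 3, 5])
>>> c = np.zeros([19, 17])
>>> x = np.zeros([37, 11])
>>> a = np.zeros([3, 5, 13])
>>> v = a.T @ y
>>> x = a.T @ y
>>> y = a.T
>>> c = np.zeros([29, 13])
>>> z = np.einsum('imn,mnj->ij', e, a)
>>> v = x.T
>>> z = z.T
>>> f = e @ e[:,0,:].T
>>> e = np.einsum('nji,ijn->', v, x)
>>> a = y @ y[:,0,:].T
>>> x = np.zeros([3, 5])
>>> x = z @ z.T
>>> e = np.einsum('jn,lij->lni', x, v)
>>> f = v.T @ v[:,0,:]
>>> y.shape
(13, 5, 3)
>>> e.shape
(37, 13, 5)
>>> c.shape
(29, 13)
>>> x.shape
(13, 13)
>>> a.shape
(13, 5, 13)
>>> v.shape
(37, 5, 13)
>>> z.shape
(13, 19)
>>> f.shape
(13, 5, 13)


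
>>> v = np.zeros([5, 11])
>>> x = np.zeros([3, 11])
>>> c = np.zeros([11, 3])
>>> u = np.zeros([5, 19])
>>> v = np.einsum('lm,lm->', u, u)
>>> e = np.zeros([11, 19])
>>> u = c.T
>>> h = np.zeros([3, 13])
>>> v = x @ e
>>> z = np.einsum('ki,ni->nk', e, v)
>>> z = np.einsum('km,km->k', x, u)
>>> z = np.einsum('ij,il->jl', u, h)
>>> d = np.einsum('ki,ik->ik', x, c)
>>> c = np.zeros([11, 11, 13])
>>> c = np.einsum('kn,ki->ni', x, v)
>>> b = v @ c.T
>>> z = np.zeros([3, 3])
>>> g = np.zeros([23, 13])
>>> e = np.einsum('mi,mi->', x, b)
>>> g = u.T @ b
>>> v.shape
(3, 19)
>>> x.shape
(3, 11)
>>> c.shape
(11, 19)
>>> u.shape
(3, 11)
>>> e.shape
()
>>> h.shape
(3, 13)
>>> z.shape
(3, 3)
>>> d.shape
(11, 3)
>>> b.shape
(3, 11)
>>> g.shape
(11, 11)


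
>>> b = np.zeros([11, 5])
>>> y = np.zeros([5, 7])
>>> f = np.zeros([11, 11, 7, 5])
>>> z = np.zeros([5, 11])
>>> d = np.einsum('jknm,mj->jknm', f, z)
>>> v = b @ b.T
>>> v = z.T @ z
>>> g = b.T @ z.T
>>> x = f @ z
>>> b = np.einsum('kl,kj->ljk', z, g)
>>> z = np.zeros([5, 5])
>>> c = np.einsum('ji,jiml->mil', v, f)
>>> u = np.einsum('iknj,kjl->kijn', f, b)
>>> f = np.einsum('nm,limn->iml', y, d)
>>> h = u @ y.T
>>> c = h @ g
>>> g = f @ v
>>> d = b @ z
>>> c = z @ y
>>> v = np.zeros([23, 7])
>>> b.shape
(11, 5, 5)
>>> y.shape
(5, 7)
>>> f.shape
(11, 7, 11)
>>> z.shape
(5, 5)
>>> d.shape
(11, 5, 5)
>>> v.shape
(23, 7)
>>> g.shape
(11, 7, 11)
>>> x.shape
(11, 11, 7, 11)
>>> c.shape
(5, 7)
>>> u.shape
(11, 11, 5, 7)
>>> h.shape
(11, 11, 5, 5)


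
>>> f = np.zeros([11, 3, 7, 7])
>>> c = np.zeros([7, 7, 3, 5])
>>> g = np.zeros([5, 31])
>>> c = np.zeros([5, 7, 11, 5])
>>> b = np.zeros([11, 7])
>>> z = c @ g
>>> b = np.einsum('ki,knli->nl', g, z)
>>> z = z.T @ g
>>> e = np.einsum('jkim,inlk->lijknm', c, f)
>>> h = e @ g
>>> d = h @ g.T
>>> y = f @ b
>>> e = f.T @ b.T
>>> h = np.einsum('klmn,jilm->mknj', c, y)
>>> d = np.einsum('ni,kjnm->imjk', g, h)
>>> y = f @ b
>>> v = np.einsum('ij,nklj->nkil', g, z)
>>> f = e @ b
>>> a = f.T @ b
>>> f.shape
(7, 7, 3, 11)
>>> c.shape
(5, 7, 11, 5)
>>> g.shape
(5, 31)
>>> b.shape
(7, 11)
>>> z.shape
(31, 11, 7, 31)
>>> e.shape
(7, 7, 3, 7)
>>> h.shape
(11, 5, 5, 11)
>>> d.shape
(31, 11, 5, 11)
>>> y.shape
(11, 3, 7, 11)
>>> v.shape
(31, 11, 5, 7)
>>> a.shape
(11, 3, 7, 11)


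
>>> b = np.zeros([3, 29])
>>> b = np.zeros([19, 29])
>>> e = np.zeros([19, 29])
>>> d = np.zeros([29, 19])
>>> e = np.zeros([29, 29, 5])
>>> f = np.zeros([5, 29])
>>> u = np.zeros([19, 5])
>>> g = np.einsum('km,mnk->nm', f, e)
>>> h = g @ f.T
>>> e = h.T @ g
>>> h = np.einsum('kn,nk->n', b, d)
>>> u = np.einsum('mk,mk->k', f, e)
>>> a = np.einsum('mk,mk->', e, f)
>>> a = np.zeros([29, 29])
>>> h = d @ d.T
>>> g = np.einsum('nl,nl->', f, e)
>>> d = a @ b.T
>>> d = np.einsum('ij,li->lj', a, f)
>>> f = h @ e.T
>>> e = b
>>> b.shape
(19, 29)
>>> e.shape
(19, 29)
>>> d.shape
(5, 29)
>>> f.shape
(29, 5)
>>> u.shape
(29,)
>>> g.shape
()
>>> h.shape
(29, 29)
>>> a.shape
(29, 29)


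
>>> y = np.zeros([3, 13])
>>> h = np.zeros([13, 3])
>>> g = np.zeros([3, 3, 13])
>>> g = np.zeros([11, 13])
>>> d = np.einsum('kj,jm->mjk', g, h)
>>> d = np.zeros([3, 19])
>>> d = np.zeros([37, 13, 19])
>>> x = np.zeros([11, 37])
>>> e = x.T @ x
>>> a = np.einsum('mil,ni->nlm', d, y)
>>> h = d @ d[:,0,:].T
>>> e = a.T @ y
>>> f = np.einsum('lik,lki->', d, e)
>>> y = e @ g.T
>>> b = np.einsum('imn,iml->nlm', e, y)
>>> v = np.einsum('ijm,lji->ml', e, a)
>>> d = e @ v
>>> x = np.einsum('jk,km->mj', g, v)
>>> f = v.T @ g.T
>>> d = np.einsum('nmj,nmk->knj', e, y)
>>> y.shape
(37, 19, 11)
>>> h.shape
(37, 13, 37)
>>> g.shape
(11, 13)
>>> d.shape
(11, 37, 13)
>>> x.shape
(3, 11)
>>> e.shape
(37, 19, 13)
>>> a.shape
(3, 19, 37)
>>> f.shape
(3, 11)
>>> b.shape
(13, 11, 19)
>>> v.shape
(13, 3)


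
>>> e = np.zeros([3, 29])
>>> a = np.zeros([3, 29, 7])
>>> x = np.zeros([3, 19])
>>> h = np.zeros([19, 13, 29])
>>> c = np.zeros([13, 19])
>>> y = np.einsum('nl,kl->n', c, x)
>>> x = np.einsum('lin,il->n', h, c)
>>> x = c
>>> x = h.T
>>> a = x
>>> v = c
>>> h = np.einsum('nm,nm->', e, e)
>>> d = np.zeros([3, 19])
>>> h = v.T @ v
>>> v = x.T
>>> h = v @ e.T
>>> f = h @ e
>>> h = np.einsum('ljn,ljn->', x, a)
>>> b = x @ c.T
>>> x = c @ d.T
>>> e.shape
(3, 29)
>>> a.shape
(29, 13, 19)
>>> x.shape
(13, 3)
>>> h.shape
()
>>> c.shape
(13, 19)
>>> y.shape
(13,)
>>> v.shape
(19, 13, 29)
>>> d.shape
(3, 19)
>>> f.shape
(19, 13, 29)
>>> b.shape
(29, 13, 13)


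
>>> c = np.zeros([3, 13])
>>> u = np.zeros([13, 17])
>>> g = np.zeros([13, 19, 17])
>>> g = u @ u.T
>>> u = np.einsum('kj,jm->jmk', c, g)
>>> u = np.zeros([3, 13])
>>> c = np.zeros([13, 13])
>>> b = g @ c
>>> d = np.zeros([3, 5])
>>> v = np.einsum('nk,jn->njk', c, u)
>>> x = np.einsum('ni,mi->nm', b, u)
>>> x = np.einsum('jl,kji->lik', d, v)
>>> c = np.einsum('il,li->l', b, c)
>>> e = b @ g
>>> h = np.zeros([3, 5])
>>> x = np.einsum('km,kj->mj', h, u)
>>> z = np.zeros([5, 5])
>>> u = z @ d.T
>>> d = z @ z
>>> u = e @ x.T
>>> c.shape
(13,)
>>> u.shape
(13, 5)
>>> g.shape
(13, 13)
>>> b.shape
(13, 13)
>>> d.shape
(5, 5)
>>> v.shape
(13, 3, 13)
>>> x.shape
(5, 13)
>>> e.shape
(13, 13)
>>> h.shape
(3, 5)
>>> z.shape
(5, 5)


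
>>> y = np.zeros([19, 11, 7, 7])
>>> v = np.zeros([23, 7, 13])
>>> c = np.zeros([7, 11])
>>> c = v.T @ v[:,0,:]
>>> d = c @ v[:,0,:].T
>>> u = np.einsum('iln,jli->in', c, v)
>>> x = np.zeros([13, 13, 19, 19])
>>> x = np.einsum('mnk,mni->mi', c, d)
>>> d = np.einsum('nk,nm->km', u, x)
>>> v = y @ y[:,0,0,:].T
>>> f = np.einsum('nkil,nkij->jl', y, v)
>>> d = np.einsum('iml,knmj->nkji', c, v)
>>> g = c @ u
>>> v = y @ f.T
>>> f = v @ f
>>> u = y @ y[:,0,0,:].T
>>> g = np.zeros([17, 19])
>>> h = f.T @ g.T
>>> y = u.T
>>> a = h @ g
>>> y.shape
(19, 7, 11, 19)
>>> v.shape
(19, 11, 7, 19)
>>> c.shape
(13, 7, 13)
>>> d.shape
(11, 19, 19, 13)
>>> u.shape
(19, 11, 7, 19)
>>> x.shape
(13, 23)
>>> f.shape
(19, 11, 7, 7)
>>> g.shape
(17, 19)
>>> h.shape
(7, 7, 11, 17)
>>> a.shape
(7, 7, 11, 19)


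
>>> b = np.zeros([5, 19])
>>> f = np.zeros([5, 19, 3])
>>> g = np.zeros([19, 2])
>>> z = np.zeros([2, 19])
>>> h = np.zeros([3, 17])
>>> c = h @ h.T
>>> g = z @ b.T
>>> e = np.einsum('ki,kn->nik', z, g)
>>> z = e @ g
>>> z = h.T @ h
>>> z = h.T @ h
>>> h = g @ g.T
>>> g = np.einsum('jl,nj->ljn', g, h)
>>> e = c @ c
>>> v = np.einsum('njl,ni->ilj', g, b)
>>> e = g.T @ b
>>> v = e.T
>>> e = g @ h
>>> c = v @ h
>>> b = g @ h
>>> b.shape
(5, 2, 2)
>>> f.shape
(5, 19, 3)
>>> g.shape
(5, 2, 2)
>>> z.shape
(17, 17)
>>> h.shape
(2, 2)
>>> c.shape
(19, 2, 2)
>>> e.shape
(5, 2, 2)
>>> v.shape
(19, 2, 2)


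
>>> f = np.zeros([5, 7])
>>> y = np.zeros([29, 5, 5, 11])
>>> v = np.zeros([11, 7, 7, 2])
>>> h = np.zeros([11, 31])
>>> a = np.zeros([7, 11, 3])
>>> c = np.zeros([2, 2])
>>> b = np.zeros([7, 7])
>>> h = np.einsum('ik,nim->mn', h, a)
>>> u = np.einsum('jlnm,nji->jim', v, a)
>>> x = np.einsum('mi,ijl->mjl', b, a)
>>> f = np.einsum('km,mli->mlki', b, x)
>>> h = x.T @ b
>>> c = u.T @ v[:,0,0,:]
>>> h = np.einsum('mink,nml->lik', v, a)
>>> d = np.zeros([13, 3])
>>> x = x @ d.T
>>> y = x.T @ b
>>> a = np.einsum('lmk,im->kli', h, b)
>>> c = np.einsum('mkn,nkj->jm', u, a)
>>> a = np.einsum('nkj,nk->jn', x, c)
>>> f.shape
(7, 11, 7, 3)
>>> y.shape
(13, 11, 7)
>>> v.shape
(11, 7, 7, 2)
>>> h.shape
(3, 7, 2)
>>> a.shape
(13, 7)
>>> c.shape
(7, 11)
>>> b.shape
(7, 7)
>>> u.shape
(11, 3, 2)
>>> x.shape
(7, 11, 13)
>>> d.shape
(13, 3)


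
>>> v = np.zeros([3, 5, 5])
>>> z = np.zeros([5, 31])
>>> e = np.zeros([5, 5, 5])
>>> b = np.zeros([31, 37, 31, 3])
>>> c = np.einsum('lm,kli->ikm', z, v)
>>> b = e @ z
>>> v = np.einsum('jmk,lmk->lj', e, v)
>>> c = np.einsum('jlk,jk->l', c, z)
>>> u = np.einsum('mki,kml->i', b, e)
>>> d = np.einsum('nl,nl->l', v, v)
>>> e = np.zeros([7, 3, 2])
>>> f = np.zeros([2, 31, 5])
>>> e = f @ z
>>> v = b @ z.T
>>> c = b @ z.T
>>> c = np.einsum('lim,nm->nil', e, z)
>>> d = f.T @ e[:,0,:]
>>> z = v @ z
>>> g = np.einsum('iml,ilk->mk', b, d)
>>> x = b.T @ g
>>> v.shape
(5, 5, 5)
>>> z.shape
(5, 5, 31)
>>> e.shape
(2, 31, 31)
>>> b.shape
(5, 5, 31)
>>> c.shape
(5, 31, 2)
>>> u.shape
(31,)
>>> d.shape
(5, 31, 31)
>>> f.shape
(2, 31, 5)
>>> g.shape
(5, 31)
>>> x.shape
(31, 5, 31)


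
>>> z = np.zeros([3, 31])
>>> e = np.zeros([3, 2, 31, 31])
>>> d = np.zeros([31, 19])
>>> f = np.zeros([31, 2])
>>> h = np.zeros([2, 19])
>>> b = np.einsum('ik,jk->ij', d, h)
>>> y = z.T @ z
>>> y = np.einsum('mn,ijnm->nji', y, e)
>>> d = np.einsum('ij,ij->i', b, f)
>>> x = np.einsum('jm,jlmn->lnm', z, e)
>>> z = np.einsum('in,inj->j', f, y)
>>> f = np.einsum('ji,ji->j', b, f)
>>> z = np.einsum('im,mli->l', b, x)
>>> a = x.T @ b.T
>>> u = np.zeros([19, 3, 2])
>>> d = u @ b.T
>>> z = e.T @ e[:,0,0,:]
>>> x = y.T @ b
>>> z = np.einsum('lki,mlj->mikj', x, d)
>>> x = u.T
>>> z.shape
(19, 2, 2, 31)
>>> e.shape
(3, 2, 31, 31)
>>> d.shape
(19, 3, 31)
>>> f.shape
(31,)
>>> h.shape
(2, 19)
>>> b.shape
(31, 2)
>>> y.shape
(31, 2, 3)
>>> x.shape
(2, 3, 19)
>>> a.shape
(31, 31, 31)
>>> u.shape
(19, 3, 2)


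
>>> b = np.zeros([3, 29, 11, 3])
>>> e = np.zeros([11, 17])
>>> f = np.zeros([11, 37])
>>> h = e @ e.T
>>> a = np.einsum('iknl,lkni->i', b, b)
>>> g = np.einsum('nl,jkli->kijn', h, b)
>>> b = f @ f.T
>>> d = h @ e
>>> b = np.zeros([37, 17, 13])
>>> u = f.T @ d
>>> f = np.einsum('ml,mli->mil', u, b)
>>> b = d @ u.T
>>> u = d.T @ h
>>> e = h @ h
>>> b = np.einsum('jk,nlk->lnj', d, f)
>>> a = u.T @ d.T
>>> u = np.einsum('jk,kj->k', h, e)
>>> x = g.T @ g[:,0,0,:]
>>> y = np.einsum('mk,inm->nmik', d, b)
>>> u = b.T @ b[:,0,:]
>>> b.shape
(13, 37, 11)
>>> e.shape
(11, 11)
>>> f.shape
(37, 13, 17)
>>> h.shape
(11, 11)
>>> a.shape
(11, 11)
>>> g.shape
(29, 3, 3, 11)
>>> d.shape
(11, 17)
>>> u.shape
(11, 37, 11)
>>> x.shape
(11, 3, 3, 11)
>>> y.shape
(37, 11, 13, 17)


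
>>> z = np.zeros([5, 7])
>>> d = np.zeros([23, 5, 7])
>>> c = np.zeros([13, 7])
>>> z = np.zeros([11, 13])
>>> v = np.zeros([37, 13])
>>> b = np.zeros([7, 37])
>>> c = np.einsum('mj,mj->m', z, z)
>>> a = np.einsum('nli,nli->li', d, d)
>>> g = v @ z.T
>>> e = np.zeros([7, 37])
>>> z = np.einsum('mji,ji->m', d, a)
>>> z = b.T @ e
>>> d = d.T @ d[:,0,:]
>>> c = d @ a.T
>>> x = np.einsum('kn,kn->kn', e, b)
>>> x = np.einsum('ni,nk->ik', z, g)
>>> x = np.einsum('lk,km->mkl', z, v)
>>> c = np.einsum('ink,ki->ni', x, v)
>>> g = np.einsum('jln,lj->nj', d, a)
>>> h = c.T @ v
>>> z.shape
(37, 37)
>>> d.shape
(7, 5, 7)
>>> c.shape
(37, 13)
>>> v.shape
(37, 13)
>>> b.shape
(7, 37)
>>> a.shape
(5, 7)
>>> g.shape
(7, 7)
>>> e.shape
(7, 37)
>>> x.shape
(13, 37, 37)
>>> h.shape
(13, 13)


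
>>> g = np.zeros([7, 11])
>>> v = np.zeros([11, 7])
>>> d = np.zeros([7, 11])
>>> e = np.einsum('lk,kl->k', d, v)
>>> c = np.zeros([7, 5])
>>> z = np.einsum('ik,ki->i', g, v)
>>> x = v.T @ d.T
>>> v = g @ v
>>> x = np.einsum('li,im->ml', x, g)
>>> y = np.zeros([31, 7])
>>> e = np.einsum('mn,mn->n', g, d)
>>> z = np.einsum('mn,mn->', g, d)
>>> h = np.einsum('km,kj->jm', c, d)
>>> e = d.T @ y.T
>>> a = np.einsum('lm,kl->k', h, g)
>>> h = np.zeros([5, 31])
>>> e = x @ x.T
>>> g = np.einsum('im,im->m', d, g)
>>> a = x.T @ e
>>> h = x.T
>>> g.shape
(11,)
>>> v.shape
(7, 7)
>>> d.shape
(7, 11)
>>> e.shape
(11, 11)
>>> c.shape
(7, 5)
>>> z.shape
()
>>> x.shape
(11, 7)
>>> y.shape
(31, 7)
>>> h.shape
(7, 11)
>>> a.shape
(7, 11)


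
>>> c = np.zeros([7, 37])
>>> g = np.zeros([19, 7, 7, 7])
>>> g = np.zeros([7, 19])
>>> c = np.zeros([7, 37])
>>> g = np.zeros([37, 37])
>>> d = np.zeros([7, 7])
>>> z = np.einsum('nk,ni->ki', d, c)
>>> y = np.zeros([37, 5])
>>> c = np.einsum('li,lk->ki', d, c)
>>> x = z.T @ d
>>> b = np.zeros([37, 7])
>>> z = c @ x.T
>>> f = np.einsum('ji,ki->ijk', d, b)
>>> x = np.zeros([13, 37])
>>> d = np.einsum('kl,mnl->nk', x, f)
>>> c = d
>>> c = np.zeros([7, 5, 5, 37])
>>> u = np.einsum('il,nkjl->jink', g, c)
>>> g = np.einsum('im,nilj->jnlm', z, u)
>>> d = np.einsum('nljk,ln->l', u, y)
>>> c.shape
(7, 5, 5, 37)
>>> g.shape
(5, 5, 7, 37)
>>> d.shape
(37,)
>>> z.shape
(37, 37)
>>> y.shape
(37, 5)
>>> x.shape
(13, 37)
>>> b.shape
(37, 7)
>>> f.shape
(7, 7, 37)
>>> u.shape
(5, 37, 7, 5)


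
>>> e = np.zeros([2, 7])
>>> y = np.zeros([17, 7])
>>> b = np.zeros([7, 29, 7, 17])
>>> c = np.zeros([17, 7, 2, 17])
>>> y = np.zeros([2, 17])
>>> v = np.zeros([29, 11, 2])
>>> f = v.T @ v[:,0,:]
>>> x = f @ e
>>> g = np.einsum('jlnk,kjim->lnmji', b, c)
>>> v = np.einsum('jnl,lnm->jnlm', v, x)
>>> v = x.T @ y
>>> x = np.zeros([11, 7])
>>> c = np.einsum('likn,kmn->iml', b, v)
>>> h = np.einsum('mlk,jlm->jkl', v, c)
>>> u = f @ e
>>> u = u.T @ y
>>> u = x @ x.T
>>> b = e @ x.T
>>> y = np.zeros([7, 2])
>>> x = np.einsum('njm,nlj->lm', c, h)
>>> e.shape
(2, 7)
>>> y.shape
(7, 2)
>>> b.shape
(2, 11)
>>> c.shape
(29, 11, 7)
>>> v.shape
(7, 11, 17)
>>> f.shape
(2, 11, 2)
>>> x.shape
(17, 7)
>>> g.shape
(29, 7, 17, 7, 2)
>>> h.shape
(29, 17, 11)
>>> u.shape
(11, 11)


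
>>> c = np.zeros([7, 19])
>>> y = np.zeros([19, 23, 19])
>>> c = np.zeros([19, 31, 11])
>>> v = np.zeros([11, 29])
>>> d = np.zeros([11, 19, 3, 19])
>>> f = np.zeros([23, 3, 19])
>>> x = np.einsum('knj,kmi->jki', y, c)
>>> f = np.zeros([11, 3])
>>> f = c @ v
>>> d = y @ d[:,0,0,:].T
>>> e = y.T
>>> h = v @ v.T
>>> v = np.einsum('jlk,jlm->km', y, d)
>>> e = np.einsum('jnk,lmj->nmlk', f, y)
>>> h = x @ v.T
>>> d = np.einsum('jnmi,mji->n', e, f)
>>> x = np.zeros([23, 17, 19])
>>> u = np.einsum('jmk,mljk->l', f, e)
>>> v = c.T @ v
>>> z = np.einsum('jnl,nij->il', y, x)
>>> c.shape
(19, 31, 11)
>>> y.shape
(19, 23, 19)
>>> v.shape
(11, 31, 11)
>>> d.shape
(23,)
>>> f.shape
(19, 31, 29)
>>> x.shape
(23, 17, 19)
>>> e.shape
(31, 23, 19, 29)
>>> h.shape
(19, 19, 19)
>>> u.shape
(23,)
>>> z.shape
(17, 19)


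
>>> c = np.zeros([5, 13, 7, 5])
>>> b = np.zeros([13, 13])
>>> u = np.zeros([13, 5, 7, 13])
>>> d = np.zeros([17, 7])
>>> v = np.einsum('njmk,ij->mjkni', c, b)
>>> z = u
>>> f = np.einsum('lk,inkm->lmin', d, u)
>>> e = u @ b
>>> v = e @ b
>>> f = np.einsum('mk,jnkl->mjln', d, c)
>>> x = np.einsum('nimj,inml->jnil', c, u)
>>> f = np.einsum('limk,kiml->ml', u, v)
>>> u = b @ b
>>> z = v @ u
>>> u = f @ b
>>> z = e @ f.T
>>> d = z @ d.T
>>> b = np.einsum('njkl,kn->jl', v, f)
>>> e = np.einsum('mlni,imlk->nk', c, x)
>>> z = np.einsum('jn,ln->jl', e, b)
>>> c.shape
(5, 13, 7, 5)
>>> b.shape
(5, 13)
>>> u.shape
(7, 13)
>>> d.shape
(13, 5, 7, 17)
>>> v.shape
(13, 5, 7, 13)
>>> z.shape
(7, 5)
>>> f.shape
(7, 13)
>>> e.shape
(7, 13)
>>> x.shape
(5, 5, 13, 13)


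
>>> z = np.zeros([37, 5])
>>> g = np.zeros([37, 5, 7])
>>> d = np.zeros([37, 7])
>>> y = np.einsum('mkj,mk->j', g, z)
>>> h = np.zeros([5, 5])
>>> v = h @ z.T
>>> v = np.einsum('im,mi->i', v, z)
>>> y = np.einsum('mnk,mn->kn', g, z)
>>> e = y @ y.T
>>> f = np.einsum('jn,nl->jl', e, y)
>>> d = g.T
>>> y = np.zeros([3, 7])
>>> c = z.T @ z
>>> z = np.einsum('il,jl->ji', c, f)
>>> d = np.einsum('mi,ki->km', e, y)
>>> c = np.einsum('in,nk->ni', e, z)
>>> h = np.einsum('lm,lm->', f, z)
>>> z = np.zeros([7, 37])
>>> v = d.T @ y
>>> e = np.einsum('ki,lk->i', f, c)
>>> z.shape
(7, 37)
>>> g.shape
(37, 5, 7)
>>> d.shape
(3, 7)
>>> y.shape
(3, 7)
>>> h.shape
()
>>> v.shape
(7, 7)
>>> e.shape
(5,)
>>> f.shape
(7, 5)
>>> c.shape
(7, 7)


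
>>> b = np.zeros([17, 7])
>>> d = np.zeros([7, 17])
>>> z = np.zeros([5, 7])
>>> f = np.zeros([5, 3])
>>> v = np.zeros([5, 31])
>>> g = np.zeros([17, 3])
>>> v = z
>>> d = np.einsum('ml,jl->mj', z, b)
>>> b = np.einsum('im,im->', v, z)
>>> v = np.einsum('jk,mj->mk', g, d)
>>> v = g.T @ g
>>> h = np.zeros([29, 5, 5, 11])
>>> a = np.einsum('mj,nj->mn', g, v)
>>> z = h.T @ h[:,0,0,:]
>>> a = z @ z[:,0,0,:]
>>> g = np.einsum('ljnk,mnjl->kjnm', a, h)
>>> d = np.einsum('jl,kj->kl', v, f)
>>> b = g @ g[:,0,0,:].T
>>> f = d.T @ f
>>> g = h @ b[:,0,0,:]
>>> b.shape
(11, 5, 5, 11)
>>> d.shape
(5, 3)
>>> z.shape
(11, 5, 5, 11)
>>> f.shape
(3, 3)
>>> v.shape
(3, 3)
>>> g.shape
(29, 5, 5, 11)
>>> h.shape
(29, 5, 5, 11)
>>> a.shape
(11, 5, 5, 11)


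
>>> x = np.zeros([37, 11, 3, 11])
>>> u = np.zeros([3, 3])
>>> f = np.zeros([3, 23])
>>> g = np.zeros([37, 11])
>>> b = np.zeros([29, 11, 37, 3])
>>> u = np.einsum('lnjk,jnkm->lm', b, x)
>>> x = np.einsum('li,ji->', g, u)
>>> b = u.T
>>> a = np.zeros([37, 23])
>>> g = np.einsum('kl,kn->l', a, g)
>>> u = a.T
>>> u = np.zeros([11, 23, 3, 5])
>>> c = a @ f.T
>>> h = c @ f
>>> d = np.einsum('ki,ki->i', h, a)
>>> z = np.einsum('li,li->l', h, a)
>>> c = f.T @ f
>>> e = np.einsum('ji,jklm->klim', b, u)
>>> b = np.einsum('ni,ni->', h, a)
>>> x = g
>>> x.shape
(23,)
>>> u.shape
(11, 23, 3, 5)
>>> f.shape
(3, 23)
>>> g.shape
(23,)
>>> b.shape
()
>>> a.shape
(37, 23)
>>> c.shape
(23, 23)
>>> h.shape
(37, 23)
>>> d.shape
(23,)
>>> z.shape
(37,)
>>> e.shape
(23, 3, 29, 5)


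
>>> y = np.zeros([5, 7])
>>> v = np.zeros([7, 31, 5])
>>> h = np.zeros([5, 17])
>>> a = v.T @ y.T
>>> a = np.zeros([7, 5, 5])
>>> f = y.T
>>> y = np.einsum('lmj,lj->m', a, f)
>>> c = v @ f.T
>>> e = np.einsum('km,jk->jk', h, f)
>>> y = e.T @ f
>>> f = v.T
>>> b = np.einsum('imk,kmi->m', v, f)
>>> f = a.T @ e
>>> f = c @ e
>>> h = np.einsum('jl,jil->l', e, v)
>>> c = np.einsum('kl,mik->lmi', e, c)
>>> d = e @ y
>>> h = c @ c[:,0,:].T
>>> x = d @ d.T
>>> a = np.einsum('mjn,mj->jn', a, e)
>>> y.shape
(5, 5)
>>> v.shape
(7, 31, 5)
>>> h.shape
(5, 7, 5)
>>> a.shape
(5, 5)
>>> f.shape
(7, 31, 5)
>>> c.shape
(5, 7, 31)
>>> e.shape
(7, 5)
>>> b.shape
(31,)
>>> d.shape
(7, 5)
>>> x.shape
(7, 7)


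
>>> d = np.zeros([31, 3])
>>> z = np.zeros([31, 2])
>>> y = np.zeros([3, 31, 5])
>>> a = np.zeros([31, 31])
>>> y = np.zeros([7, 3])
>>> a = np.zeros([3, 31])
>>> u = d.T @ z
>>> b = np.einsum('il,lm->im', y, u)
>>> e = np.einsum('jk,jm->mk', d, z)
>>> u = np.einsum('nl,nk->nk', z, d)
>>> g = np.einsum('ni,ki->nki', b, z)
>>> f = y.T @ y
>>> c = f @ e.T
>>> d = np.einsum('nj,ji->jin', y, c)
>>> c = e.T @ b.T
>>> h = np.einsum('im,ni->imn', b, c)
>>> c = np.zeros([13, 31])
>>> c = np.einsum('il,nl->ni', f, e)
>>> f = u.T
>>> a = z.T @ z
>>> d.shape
(3, 2, 7)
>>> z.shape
(31, 2)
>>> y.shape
(7, 3)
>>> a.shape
(2, 2)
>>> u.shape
(31, 3)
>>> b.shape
(7, 2)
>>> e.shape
(2, 3)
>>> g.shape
(7, 31, 2)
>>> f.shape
(3, 31)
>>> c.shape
(2, 3)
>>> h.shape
(7, 2, 3)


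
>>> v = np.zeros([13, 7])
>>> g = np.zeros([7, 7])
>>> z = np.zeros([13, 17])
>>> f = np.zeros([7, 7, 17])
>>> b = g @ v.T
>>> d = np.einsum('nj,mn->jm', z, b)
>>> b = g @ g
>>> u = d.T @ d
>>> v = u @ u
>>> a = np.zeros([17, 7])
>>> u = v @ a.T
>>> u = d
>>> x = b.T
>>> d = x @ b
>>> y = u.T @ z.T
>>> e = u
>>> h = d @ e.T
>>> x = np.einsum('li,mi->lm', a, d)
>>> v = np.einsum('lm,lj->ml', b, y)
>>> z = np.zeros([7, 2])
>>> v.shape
(7, 7)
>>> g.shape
(7, 7)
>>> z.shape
(7, 2)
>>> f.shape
(7, 7, 17)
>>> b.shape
(7, 7)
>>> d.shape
(7, 7)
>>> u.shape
(17, 7)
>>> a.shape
(17, 7)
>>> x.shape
(17, 7)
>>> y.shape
(7, 13)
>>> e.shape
(17, 7)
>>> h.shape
(7, 17)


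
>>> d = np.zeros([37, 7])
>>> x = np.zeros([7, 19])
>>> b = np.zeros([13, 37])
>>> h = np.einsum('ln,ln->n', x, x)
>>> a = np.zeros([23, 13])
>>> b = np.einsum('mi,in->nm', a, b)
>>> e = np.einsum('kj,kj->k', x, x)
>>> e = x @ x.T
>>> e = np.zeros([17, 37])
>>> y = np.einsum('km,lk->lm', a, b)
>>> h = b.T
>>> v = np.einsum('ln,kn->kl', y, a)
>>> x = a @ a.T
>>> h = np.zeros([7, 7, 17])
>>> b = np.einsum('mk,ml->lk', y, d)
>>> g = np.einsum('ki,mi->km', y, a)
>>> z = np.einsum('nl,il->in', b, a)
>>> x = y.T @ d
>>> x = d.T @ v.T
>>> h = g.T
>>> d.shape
(37, 7)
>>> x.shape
(7, 23)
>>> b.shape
(7, 13)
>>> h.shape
(23, 37)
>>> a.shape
(23, 13)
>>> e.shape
(17, 37)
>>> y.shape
(37, 13)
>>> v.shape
(23, 37)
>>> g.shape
(37, 23)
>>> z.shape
(23, 7)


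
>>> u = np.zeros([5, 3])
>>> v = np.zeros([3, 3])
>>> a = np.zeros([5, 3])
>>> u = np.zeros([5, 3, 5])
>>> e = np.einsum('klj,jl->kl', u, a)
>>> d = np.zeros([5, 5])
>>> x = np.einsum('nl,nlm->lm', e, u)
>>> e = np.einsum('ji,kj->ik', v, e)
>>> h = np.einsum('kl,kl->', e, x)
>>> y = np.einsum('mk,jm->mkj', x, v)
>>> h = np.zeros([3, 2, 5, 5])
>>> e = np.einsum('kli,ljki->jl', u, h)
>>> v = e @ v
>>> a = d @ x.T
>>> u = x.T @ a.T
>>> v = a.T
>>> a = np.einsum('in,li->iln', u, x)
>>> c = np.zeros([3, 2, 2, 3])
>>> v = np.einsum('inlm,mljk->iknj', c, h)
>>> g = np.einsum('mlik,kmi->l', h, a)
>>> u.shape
(5, 5)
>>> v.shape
(3, 5, 2, 5)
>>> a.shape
(5, 3, 5)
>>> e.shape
(2, 3)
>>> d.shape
(5, 5)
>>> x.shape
(3, 5)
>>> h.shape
(3, 2, 5, 5)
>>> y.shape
(3, 5, 3)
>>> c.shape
(3, 2, 2, 3)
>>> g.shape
(2,)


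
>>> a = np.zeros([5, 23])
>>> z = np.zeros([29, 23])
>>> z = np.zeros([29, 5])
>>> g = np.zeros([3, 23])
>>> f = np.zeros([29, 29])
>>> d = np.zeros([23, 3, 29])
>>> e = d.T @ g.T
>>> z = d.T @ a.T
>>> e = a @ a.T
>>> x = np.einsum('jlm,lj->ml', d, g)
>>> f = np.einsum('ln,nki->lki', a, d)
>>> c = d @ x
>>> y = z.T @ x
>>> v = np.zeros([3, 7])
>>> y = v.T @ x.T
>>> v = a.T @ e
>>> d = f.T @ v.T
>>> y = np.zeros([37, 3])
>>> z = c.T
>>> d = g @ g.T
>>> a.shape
(5, 23)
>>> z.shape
(3, 3, 23)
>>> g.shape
(3, 23)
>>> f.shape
(5, 3, 29)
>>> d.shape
(3, 3)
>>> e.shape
(5, 5)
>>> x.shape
(29, 3)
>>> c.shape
(23, 3, 3)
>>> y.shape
(37, 3)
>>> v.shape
(23, 5)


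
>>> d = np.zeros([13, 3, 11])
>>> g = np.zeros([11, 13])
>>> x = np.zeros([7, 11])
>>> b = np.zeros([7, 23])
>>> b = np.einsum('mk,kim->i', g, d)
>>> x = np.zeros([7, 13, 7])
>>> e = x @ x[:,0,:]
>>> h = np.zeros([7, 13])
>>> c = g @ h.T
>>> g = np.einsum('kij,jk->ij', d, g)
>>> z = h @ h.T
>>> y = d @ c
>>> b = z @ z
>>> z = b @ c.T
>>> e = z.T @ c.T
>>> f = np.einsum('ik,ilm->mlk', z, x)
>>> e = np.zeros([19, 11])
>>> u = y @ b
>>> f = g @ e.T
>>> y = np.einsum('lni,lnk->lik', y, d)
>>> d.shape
(13, 3, 11)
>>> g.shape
(3, 11)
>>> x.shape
(7, 13, 7)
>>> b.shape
(7, 7)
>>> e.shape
(19, 11)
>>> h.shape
(7, 13)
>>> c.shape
(11, 7)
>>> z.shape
(7, 11)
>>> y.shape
(13, 7, 11)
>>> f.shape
(3, 19)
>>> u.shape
(13, 3, 7)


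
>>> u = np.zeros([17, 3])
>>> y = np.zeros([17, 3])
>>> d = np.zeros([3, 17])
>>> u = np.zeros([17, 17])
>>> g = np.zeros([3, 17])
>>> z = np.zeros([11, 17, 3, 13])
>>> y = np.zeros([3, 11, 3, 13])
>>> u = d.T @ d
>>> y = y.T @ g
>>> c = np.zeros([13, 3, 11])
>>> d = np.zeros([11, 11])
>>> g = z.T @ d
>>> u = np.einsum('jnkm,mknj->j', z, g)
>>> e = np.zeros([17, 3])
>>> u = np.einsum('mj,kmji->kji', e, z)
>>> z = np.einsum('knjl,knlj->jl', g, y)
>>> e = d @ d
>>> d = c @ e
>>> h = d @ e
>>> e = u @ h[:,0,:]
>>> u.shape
(11, 3, 13)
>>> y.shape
(13, 3, 11, 17)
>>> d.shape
(13, 3, 11)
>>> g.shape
(13, 3, 17, 11)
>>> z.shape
(17, 11)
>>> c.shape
(13, 3, 11)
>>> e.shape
(11, 3, 11)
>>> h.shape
(13, 3, 11)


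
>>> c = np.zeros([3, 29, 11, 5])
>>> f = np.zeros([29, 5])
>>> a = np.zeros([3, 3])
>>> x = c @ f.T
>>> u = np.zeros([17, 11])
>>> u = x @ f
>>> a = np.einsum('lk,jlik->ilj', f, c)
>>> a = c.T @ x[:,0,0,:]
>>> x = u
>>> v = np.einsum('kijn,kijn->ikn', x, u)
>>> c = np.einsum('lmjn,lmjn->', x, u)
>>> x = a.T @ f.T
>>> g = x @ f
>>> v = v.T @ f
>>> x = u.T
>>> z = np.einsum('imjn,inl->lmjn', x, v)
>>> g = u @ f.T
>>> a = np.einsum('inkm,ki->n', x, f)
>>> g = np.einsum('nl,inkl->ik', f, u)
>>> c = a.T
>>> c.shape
(11,)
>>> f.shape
(29, 5)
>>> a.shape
(11,)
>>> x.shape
(5, 11, 29, 3)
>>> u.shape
(3, 29, 11, 5)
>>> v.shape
(5, 3, 5)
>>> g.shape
(3, 11)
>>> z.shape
(5, 11, 29, 3)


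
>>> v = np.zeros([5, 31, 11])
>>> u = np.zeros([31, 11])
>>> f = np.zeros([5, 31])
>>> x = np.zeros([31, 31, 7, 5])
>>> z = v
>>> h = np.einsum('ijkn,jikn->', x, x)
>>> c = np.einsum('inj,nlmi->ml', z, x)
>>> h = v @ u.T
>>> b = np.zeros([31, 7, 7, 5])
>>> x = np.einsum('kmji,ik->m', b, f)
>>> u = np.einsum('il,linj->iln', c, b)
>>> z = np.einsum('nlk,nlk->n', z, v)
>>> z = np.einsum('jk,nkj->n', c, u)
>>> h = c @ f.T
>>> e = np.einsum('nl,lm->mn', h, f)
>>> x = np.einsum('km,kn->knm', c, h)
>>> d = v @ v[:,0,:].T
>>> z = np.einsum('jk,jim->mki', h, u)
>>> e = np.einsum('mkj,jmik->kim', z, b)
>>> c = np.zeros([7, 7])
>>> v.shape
(5, 31, 11)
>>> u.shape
(7, 31, 7)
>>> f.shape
(5, 31)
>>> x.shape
(7, 5, 31)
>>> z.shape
(7, 5, 31)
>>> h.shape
(7, 5)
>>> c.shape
(7, 7)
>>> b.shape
(31, 7, 7, 5)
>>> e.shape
(5, 7, 7)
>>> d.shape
(5, 31, 5)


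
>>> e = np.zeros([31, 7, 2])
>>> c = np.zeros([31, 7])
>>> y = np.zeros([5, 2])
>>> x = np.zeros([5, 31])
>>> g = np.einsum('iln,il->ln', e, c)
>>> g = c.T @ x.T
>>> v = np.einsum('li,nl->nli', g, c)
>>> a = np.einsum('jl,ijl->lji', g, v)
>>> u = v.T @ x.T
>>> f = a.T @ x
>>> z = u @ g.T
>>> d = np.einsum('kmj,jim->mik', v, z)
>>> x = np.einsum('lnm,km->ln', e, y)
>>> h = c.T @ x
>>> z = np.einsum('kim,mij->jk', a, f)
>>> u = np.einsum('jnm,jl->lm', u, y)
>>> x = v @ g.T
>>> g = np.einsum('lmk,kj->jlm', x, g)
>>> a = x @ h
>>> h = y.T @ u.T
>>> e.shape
(31, 7, 2)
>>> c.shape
(31, 7)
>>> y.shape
(5, 2)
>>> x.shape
(31, 7, 7)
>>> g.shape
(5, 31, 7)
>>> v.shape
(31, 7, 5)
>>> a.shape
(31, 7, 7)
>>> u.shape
(2, 5)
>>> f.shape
(31, 7, 31)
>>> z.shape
(31, 5)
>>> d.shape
(7, 7, 31)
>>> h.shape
(2, 2)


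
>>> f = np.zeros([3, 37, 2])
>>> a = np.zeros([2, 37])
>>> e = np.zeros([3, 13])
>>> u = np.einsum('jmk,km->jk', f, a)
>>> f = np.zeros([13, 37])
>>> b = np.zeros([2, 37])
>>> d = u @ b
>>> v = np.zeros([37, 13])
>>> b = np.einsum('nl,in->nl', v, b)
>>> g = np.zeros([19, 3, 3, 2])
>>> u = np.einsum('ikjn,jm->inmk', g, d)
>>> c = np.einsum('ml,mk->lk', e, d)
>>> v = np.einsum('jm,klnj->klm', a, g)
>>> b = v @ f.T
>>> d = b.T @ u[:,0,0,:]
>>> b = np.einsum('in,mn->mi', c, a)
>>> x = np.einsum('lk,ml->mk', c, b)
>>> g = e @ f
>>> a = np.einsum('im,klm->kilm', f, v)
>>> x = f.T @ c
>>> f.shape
(13, 37)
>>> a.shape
(19, 13, 3, 37)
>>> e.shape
(3, 13)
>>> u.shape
(19, 2, 37, 3)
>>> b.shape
(2, 13)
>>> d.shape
(13, 3, 3)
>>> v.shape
(19, 3, 37)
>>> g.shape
(3, 37)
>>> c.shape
(13, 37)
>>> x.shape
(37, 37)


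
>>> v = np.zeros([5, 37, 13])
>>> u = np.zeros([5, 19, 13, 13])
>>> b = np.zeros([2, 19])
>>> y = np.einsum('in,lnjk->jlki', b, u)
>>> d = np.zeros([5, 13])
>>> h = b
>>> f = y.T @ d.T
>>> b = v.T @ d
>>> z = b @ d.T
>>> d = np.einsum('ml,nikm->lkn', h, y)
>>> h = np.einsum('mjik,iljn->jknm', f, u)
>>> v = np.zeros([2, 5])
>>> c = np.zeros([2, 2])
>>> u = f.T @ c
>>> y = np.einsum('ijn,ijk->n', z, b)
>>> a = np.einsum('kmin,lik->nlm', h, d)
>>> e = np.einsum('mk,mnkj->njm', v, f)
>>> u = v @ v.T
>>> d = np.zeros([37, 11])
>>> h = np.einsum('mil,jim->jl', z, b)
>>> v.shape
(2, 5)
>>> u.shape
(2, 2)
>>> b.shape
(13, 37, 13)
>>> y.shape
(5,)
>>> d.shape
(37, 11)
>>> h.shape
(13, 5)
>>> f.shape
(2, 13, 5, 5)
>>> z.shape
(13, 37, 5)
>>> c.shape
(2, 2)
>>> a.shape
(2, 19, 5)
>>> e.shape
(13, 5, 2)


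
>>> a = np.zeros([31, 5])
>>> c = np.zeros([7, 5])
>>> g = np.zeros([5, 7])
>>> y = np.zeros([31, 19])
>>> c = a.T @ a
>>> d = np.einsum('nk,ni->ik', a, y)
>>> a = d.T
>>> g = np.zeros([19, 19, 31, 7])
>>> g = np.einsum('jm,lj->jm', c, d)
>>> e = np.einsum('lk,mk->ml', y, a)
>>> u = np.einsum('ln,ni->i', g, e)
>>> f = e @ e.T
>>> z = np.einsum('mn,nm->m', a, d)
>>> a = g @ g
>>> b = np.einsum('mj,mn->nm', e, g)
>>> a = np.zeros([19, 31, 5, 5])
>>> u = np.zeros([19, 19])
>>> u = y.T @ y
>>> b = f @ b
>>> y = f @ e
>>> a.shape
(19, 31, 5, 5)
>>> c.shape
(5, 5)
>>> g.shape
(5, 5)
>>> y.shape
(5, 31)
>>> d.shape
(19, 5)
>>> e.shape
(5, 31)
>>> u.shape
(19, 19)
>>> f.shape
(5, 5)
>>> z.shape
(5,)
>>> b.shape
(5, 5)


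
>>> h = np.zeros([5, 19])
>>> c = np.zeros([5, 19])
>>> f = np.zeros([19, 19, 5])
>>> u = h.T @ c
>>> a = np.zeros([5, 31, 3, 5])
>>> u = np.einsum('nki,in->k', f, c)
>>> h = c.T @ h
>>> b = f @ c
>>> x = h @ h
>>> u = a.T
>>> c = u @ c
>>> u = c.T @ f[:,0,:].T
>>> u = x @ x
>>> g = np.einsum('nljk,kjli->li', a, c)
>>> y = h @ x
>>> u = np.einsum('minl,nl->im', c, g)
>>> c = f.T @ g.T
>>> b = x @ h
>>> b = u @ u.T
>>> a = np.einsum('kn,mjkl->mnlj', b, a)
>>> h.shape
(19, 19)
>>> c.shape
(5, 19, 31)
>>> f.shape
(19, 19, 5)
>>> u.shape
(3, 5)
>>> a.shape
(5, 3, 5, 31)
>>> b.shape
(3, 3)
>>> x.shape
(19, 19)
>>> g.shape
(31, 19)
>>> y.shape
(19, 19)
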